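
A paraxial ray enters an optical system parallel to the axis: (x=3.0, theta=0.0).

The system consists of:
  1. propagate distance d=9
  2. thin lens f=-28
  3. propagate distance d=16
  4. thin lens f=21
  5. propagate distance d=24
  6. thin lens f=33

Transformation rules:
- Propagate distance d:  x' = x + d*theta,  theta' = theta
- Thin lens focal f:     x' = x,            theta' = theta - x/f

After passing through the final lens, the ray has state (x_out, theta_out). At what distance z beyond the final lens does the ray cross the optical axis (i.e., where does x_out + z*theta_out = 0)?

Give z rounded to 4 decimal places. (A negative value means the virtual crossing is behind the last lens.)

Initial: x=3.0000 theta=0.0000
After 1 (propagate distance d=9): x=3.0000 theta=0.0000
After 2 (thin lens f=-28): x=3.0000 theta=3/28 (≈0.1071)
After 3 (propagate distance d=16): x=33/7 (≈4.7143) theta=3/28 (≈0.1071)
After 4 (thin lens f=21): x=33/7 (≈4.7143) theta=-23/196 (≈-0.1173)
After 5 (propagate distance d=24): x=93/49 (≈1.8980) theta=-23/196 (≈-0.1173)
After 6 (thin lens f=33): x=93/49 (≈1.8980) theta=-377/2156 (≈-0.1749)
z_focus = -x_out/theta_out = -(93/49)/(-377/2156) = 4092/377 ≈ 10.8541
Rounded to 4 decimal places: z = 10.8541

Answer: 10.8541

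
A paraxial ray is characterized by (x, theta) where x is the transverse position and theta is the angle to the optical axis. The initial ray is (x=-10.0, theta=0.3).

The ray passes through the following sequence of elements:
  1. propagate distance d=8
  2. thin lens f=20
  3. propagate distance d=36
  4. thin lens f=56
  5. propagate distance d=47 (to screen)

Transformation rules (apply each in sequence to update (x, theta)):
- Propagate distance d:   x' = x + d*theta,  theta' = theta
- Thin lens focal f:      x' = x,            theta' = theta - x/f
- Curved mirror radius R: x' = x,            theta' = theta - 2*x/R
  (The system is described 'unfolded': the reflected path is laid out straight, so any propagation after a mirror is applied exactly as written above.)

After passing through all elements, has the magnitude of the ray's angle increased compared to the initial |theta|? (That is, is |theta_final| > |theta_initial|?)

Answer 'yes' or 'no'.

Answer: yes

Derivation:
Initial: x=-10.0000 theta=0.3000
After 1 (propagate distance d=8): x=-7.6000 theta=0.3000
After 2 (thin lens f=20): x=-7.6000 theta=0.6800
After 3 (propagate distance d=36): x=16.8800 theta=0.6800
After 4 (thin lens f=56): x=16.8800 theta=53/140 (≈0.3786)
After 5 (propagate distance d=47 (to screen)): x=24271/700 (≈34.6729) theta=53/140 (≈0.3786)
|theta_initial|=0.3000 |theta_final|=53/140 (≈0.3786) -> increased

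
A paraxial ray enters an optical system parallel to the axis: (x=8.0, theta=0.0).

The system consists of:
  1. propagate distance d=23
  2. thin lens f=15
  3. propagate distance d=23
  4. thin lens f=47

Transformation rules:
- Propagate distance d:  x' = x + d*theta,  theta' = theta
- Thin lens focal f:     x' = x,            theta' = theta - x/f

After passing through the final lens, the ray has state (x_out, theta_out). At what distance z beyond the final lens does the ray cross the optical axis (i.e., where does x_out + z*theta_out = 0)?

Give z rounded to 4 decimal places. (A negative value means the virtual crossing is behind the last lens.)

Answer: -9.6410

Derivation:
Initial: x=8.0000 theta=0.0000
After 1 (propagate distance d=23): x=8.0000 theta=0.0000
After 2 (thin lens f=15): x=8.0000 theta=-8/15 (≈-0.5333)
After 3 (propagate distance d=23): x=-64/15 (≈-4.2667) theta=-8/15 (≈-0.5333)
After 4 (thin lens f=47): x=-64/15 (≈-4.2667) theta=-104/235 (≈-0.4426)
z_focus = -x_out/theta_out = -(-64/15)/(-104/235) = -376/39 ≈ -9.6410
Rounded to 4 decimal places: z = -9.6410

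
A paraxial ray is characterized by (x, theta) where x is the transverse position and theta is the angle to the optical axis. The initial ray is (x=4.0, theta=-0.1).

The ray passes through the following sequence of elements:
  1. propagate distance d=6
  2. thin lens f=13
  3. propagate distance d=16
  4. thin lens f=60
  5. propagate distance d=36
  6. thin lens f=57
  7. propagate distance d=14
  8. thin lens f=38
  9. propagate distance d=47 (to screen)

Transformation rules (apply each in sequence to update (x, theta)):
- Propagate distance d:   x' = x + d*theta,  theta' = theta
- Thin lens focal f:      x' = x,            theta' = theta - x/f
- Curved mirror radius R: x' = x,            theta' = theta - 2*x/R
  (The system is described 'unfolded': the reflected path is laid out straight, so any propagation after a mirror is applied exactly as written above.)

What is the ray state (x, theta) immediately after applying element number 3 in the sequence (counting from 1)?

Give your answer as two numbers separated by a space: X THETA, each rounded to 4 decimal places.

Initial: x=4.0000 theta=-0.1000
After 1 (propagate distance d=6): x=3.4000 theta=-0.1000
After 2 (thin lens f=13): x=3.4000 theta=-47/130 (≈-0.3615)
After 3 (propagate distance d=16): x=-31/13 (≈-2.3846) theta=-47/130 (≈-0.3615)
Rounded to 4 decimal places: x = -2.3846, theta = -0.3615

Answer: -2.3846 -0.3615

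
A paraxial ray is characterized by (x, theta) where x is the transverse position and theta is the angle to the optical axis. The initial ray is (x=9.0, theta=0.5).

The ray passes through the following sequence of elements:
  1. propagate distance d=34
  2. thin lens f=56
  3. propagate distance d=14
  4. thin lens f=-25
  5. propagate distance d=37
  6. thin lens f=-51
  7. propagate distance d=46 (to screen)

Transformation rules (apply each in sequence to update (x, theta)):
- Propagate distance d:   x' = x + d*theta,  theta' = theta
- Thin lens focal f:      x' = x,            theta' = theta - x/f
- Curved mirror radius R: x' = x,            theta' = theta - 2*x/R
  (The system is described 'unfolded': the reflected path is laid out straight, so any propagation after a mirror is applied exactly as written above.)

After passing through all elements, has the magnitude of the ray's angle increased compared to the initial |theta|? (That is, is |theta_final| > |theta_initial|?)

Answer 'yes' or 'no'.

Answer: yes

Derivation:
Initial: x=9.0000 theta=0.5000
After 1 (propagate distance d=34): x=26.0000 theta=0.5000
After 2 (thin lens f=56): x=26.0000 theta=1/28 (≈0.0357)
After 3 (propagate distance d=14): x=26.5000 theta=1/28 (≈0.0357)
After 4 (thin lens f=-25): x=26.5000 theta=767/700 (≈1.0957)
After 5 (propagate distance d=37): x=46929/700 (≈67.0414) theta=767/700 (≈1.0957)
After 6 (thin lens f=-51): x=46929/700 (≈67.0414) theta=14341/5950 (≈2.4103)
After 7 (propagate distance d=46 (to screen)): x=423433/2380 (≈177.9130) theta=14341/5950 (≈2.4103)
|theta_initial|=0.5000 |theta_final|=14341/5950 (≈2.4103) -> increased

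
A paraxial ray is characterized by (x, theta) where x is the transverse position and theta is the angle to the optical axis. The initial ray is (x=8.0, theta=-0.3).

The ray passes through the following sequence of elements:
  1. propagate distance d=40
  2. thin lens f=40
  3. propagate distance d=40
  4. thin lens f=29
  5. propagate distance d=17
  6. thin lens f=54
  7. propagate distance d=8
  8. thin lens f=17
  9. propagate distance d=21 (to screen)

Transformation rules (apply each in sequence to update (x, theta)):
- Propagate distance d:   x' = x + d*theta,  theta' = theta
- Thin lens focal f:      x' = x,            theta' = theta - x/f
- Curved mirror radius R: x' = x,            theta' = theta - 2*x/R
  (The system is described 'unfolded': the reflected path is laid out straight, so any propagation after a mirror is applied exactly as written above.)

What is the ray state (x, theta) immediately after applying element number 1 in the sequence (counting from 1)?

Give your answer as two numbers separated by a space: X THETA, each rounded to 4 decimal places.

Answer: -4.0000 -0.3000

Derivation:
Initial: x=8.0000 theta=-0.3000
After 1 (propagate distance d=40): x=-4.0000 theta=-0.3000
Rounded to 4 decimal places: x = -4.0000, theta = -0.3000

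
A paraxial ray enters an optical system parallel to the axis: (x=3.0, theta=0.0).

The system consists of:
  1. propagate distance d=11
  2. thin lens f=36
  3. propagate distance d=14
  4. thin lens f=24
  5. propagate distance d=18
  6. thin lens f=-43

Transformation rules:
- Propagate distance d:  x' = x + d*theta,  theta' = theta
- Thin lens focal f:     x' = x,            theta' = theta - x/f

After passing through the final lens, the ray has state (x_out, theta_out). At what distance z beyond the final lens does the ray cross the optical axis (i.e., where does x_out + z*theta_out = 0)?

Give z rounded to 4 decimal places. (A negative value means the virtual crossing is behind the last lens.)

Answer: -5.6629

Derivation:
Initial: x=3.0000 theta=0.0000
After 1 (propagate distance d=11): x=3.0000 theta=0.0000
After 2 (thin lens f=36): x=3.0000 theta=-1/12 (≈-0.0833)
After 3 (propagate distance d=14): x=11/6 (≈1.8333) theta=-1/12 (≈-0.0833)
After 4 (thin lens f=24): x=11/6 (≈1.8333) theta=-23/144 (≈-0.1597)
After 5 (propagate distance d=18): x=-25/24 (≈-1.0417) theta=-23/144 (≈-0.1597)
After 6 (thin lens f=-43): x=-25/24 (≈-1.0417) theta=-1139/6192 (≈-0.1839)
z_focus = -x_out/theta_out = -(-25/24)/(-1139/6192) = -6450/1139 ≈ -5.6629
Rounded to 4 decimal places: z = -5.6629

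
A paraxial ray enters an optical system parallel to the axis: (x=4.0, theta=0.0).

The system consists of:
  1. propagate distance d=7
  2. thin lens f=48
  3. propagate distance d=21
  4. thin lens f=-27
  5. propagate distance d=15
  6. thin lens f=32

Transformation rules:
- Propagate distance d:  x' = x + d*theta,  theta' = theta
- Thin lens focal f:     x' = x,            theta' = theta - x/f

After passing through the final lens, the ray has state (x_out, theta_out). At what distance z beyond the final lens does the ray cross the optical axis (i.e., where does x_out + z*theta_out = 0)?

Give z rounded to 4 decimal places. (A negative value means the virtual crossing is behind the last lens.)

Initial: x=4.0000 theta=0.0000
After 1 (propagate distance d=7): x=4.0000 theta=0.0000
After 2 (thin lens f=48): x=4.0000 theta=-1/12 (≈-0.0833)
After 3 (propagate distance d=21): x=2.2500 theta=-1/12 (≈-0.0833)
After 4 (thin lens f=-27): x=2.2500 theta=0.0000
After 5 (propagate distance d=15): x=2.2500 theta=0.0000
After 6 (thin lens f=32): x=2.2500 theta=-9/128 (≈-0.0703)
z_focus = -x_out/theta_out = -(2.2500)/(-9/128) = 32.0000
Rounded to 4 decimal places: z = 32.0000

Answer: 32.0000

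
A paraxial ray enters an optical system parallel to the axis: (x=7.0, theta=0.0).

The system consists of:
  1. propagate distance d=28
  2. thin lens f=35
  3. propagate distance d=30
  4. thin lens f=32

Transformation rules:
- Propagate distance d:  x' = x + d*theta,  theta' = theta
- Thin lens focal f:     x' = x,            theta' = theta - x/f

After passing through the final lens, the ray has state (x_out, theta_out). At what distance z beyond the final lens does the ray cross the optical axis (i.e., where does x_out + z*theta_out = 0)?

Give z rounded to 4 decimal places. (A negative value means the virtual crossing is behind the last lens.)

Initial: x=7.0000 theta=0.0000
After 1 (propagate distance d=28): x=7.0000 theta=0.0000
After 2 (thin lens f=35): x=7.0000 theta=-0.2000
After 3 (propagate distance d=30): x=1.0000 theta=-0.2000
After 4 (thin lens f=32): x=1.0000 theta=-37/160 (≈-0.2313)
z_focus = -x_out/theta_out = -(1.0000)/(-37/160) = 160/37 ≈ 4.3243
Rounded to 4 decimal places: z = 4.3243

Answer: 4.3243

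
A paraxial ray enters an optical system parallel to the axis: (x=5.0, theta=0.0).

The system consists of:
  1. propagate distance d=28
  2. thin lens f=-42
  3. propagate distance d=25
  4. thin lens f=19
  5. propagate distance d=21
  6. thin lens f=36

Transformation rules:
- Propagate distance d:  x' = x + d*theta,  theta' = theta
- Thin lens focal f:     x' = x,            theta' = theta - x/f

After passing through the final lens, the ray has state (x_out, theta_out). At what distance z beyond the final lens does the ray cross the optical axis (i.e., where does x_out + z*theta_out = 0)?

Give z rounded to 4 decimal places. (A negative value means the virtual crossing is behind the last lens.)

Initial: x=5.0000 theta=0.0000
After 1 (propagate distance d=28): x=5.0000 theta=0.0000
After 2 (thin lens f=-42): x=5.0000 theta=5/42 (≈0.1190)
After 3 (propagate distance d=25): x=335/42 (≈7.9762) theta=5/42 (≈0.1190)
After 4 (thin lens f=19): x=335/42 (≈7.9762) theta=-40/133 (≈-0.3008)
After 5 (propagate distance d=21): x=1325/798 (≈1.6604) theta=-40/133 (≈-0.3008)
After 6 (thin lens f=36): x=1325/798 (≈1.6604) theta=-9965/28728 (≈-0.3469)
z_focus = -x_out/theta_out = -(1325/798)/(-9965/28728) = 9540/1993 ≈ 4.7868
Rounded to 4 decimal places: z = 4.7868

Answer: 4.7868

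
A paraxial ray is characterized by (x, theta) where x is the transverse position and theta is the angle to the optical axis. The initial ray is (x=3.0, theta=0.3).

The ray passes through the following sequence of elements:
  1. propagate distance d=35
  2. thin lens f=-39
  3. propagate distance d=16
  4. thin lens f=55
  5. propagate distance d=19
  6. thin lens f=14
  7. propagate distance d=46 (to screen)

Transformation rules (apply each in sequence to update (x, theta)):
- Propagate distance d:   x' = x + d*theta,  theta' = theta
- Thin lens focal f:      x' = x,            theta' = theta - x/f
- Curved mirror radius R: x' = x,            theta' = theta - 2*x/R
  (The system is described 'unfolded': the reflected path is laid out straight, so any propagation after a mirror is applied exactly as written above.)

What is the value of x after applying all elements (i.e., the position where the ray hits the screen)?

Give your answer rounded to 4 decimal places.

Answer: -53.9409

Derivation:
Initial: x=3.0000 theta=0.3000
After 1 (propagate distance d=35): x=13.5000 theta=0.3000
After 2 (thin lens f=-39): x=13.5000 theta=42/65 (≈0.6462)
After 3 (propagate distance d=16): x=3099/130 (≈23.8385) theta=42/65 (≈0.6462)
After 4 (thin lens f=55): x=3099/130 (≈23.8385) theta=117/550 (≈0.2127)
After 5 (propagate distance d=19): x=99672/3575 (≈27.8803) theta=117/550 (≈0.2127)
After 6 (thin lens f=14): x=99672/3575 (≈27.8803) theta=-3561/2002 (≈-1.7787)
After 7 (propagate distance d=46 (to screen)): x=-1349871/25025 (≈-53.9409) theta=-3561/2002 (≈-1.7787)
Rounded to 4 decimal places: x = -53.9409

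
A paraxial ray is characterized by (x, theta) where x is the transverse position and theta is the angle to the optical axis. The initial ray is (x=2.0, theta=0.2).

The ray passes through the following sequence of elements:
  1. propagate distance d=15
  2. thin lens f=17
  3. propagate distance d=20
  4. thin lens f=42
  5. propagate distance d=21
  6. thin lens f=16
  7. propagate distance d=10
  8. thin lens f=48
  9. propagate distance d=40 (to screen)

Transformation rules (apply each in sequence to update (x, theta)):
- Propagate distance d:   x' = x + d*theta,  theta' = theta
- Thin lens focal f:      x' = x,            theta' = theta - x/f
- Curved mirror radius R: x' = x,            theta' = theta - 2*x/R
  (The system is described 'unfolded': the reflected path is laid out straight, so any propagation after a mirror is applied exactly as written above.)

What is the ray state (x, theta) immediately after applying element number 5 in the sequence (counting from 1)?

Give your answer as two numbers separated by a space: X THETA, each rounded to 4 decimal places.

Answer: -0.4176 -0.1683

Derivation:
Initial: x=2.0000 theta=0.2000
After 1 (propagate distance d=15): x=5.0000 theta=0.2000
After 2 (thin lens f=17): x=5.0000 theta=-8/85 (≈-0.0941)
After 3 (propagate distance d=20): x=53/17 (≈3.1176) theta=-8/85 (≈-0.0941)
After 4 (thin lens f=42): x=53/17 (≈3.1176) theta=-601/3570 (≈-0.1683)
After 5 (propagate distance d=21): x=-71/170 (≈-0.4176) theta=-601/3570 (≈-0.1683)
Rounded to 4 decimal places: x = -0.4176, theta = -0.1683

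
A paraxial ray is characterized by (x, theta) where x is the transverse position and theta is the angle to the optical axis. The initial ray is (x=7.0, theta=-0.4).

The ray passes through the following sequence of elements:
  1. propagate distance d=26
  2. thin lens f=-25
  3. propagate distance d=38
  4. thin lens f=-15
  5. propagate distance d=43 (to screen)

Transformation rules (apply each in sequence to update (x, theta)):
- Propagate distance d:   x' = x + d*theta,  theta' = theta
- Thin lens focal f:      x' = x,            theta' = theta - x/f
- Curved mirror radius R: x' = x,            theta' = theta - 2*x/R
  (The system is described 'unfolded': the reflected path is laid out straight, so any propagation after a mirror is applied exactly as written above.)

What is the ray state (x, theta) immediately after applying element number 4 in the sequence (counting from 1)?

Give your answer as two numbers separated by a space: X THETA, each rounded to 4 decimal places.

Answer: -23.7680 -2.1205

Derivation:
Initial: x=7.0000 theta=-0.4000
After 1 (propagate distance d=26): x=-3.4000 theta=-0.4000
After 2 (thin lens f=-25): x=-3.4000 theta=-0.5360
After 3 (propagate distance d=38): x=-23.7680 theta=-0.5360
After 4 (thin lens f=-15): x=-23.7680 theta=-3976/1875 (≈-2.1205)
Rounded to 4 decimal places: x = -23.7680, theta = -2.1205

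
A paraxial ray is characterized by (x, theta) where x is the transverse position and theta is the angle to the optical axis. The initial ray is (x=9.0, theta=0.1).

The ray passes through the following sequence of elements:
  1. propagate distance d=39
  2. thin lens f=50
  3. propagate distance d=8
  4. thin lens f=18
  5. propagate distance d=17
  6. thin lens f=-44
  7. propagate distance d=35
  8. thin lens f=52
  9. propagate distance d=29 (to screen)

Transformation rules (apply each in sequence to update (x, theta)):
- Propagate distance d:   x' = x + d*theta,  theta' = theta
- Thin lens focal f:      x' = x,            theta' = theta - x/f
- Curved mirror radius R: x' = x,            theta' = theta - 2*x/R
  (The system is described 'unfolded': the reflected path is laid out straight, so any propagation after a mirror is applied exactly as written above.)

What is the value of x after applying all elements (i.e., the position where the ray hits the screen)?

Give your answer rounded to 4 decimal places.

Answer: -38.7463

Derivation:
Initial: x=9.0000 theta=0.1000
After 1 (propagate distance d=39): x=12.9000 theta=0.1000
After 2 (thin lens f=50): x=12.9000 theta=-0.1580
After 3 (propagate distance d=8): x=11.6360 theta=-0.1580
After 4 (thin lens f=18): x=11.6360 theta=-181/225 (≈-0.8044)
After 5 (propagate distance d=17): x=-4589/2250 (≈-2.0396) theta=-181/225 (≈-0.8044)
After 6 (thin lens f=-44): x=-4589/2250 (≈-2.0396) theta=-84229/99000 (≈-0.8508)
After 7 (propagate distance d=35): x=-1049977/33000 (≈-31.8175) theta=-84229/99000 (≈-0.8508)
After 8 (thin lens f=52): x=-1049977/33000 (≈-31.8175) theta=-1229977/5148000 (≈-0.2389)
After 9 (propagate distance d=29 (to screen)): x=-39893149/1029600 (≈-38.7463) theta=-1229977/5148000 (≈-0.2389)
Rounded to 4 decimal places: x = -38.7463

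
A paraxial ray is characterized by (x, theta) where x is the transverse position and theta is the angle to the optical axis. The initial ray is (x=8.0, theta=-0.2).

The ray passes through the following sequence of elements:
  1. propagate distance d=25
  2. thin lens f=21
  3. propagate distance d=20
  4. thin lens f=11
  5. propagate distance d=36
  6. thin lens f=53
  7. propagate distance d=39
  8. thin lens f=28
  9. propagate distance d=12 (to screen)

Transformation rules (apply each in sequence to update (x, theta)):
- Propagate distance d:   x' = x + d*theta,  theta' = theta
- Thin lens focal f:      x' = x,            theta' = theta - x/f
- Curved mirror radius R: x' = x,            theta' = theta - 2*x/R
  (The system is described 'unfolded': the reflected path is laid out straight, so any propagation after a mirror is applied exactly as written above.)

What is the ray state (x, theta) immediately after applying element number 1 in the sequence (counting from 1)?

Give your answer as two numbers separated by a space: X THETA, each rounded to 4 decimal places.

Answer: 3.0000 -0.2000

Derivation:
Initial: x=8.0000 theta=-0.2000
After 1 (propagate distance d=25): x=3.0000 theta=-0.2000
Rounded to 4 decimal places: x = 3.0000, theta = -0.2000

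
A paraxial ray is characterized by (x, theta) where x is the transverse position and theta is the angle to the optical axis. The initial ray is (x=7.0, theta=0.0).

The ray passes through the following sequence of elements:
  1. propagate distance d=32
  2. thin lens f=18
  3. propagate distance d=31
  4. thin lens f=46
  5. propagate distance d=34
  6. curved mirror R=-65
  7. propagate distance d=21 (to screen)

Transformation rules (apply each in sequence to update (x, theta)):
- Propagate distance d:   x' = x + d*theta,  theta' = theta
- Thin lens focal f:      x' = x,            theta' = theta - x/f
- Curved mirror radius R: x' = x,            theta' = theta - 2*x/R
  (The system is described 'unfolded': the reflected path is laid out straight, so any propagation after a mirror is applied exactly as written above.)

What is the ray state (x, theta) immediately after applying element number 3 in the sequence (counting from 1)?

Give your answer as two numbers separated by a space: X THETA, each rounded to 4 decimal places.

Answer: -5.0556 -0.3889

Derivation:
Initial: x=7.0000 theta=0.0000
After 1 (propagate distance d=32): x=7.0000 theta=0.0000
After 2 (thin lens f=18): x=7.0000 theta=-7/18 (≈-0.3889)
After 3 (propagate distance d=31): x=-91/18 (≈-5.0556) theta=-7/18 (≈-0.3889)
Rounded to 4 decimal places: x = -5.0556, theta = -0.3889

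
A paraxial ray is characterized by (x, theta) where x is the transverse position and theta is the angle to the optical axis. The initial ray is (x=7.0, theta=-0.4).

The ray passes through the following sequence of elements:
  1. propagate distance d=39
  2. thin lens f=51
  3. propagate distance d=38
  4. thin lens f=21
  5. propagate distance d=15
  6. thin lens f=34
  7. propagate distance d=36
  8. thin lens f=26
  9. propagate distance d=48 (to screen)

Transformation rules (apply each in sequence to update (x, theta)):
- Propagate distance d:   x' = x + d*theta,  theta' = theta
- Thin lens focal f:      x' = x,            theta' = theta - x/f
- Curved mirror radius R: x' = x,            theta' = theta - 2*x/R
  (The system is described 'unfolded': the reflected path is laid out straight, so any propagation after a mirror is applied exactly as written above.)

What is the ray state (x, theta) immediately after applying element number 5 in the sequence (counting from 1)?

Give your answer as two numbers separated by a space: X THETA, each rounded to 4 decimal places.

Answer: -8.4398 0.5968

Derivation:
Initial: x=7.0000 theta=-0.4000
After 1 (propagate distance d=39): x=-8.6000 theta=-0.4000
After 2 (thin lens f=51): x=-8.6000 theta=-59/255 (≈-0.2314)
After 3 (propagate distance d=38): x=-887/51 (≈-17.3922) theta=-59/255 (≈-0.2314)
After 4 (thin lens f=21): x=-887/51 (≈-17.3922) theta=188/315 (≈0.5968)
After 5 (propagate distance d=15): x=-3013/357 (≈-8.4398) theta=188/315 (≈0.5968)
Rounded to 4 decimal places: x = -8.4398, theta = 0.5968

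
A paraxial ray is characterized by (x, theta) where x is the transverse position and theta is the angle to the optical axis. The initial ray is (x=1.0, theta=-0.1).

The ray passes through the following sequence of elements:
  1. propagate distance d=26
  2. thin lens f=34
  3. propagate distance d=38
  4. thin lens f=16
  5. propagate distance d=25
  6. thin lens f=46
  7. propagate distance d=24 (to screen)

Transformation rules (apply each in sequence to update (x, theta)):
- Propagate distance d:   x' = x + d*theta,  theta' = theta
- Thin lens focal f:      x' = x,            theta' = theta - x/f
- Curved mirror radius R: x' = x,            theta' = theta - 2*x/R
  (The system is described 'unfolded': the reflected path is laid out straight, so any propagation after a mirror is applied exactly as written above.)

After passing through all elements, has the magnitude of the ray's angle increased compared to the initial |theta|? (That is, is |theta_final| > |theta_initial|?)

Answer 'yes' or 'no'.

Answer: yes

Derivation:
Initial: x=1.0000 theta=-0.1000
After 1 (propagate distance d=26): x=-1.6000 theta=-0.1000
After 2 (thin lens f=34): x=-1.6000 theta=-9/170 (≈-0.0529)
After 3 (propagate distance d=38): x=-307/85 (≈-3.6118) theta=-9/170 (≈-0.0529)
After 4 (thin lens f=16): x=-307/85 (≈-3.6118) theta=47/272 (≈0.1728)
After 5 (propagate distance d=25): x=963/1360 (≈0.7081) theta=47/272 (≈0.1728)
After 6 (thin lens f=46): x=963/1360 (≈0.7081) theta=9847/62560 (≈0.1574)
After 7 (propagate distance d=24 (to screen)): x=140313/31280 (≈4.4857) theta=9847/62560 (≈0.1574)
|theta_initial|=0.1000 |theta_final|=9847/62560 (≈0.1574) -> increased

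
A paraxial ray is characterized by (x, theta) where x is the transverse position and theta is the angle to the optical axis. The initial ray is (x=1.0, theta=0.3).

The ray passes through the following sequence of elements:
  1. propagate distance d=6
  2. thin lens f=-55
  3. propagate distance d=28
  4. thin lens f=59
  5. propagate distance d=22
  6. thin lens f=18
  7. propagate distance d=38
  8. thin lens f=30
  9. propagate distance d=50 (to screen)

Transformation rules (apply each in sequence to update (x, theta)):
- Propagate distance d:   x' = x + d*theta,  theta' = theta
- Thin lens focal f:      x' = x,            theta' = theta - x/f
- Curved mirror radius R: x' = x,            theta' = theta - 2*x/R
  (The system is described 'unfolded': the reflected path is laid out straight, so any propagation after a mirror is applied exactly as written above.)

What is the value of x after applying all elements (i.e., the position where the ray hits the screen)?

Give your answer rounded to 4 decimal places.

Answer: -28.4772

Derivation:
Initial: x=1.0000 theta=0.3000
After 1 (propagate distance d=6): x=2.8000 theta=0.3000
After 2 (thin lens f=-55): x=2.8000 theta=193/550 (≈0.3509)
After 3 (propagate distance d=28): x=3472/275 (≈12.6255) theta=193/550 (≈0.3509)
After 4 (thin lens f=59): x=3472/275 (≈12.6255) theta=4443/32450 (≈0.1369)
After 5 (propagate distance d=22): x=253721/16225 (≈15.6377) theta=4443/32450 (≈0.1369)
After 6 (thin lens f=18): x=253721/16225 (≈15.6377) theta=-106867/146025 (≈-0.7318)
After 7 (propagate distance d=38): x=-161587/13275 (≈-12.1723) theta=-106867/146025 (≈-0.7318)
After 8 (thin lens f=30): x=-161587/13275 (≈-12.1723) theta=-1428553/4380750 (≈-0.3261)
After 9 (propagate distance d=50 (to screen)): x=-12475136/438075 (≈-28.4772) theta=-1428553/4380750 (≈-0.3261)
Rounded to 4 decimal places: x = -28.4772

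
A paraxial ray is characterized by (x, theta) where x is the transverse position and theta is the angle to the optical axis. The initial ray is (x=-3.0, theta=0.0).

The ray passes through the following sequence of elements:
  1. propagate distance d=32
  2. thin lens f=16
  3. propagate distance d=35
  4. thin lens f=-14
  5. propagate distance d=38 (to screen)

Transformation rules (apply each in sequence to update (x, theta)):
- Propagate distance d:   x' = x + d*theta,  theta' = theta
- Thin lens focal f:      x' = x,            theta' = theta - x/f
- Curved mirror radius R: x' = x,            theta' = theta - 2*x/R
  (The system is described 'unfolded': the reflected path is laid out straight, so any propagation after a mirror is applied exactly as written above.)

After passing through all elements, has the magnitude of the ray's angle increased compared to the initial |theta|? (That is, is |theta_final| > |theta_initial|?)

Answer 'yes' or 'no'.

Answer: yes

Derivation:
Initial: x=-3.0000 theta=0.0000
After 1 (propagate distance d=32): x=-3.0000 theta=0.0000
After 2 (thin lens f=16): x=-3.0000 theta=0.1875
After 3 (propagate distance d=35): x=3.5625 theta=0.1875
After 4 (thin lens f=-14): x=3.5625 theta=99/224 (≈0.4420)
After 5 (propagate distance d=38 (to screen)): x=285/14 (≈20.3571) theta=99/224 (≈0.4420)
|theta_initial|=0.0000 |theta_final|=99/224 (≈0.4420) -> increased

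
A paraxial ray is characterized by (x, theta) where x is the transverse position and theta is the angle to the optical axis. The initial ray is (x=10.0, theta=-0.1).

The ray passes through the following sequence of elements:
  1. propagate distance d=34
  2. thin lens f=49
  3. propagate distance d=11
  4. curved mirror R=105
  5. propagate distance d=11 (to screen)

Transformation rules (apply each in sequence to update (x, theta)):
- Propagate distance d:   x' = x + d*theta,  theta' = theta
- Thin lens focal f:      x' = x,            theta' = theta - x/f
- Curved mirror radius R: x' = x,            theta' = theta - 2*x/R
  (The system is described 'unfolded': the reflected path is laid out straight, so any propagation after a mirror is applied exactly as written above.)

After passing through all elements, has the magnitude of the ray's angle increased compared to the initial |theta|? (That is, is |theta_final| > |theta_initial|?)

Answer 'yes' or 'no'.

Initial: x=10.0000 theta=-0.1000
After 1 (propagate distance d=34): x=6.6000 theta=-0.1000
After 2 (thin lens f=49): x=6.6000 theta=-23/98 (≈-0.2347)
After 3 (propagate distance d=11): x=1969/490 (≈4.0184) theta=-23/98 (≈-0.2347)
After 4 (curved mirror R=105): x=1969/490 (≈4.0184) theta=-16013/51450 (≈-0.3112)
After 5 (propagate distance d=11 (to screen)): x=15301/25725 (≈0.5948) theta=-16013/51450 (≈-0.3112)
|theta_initial|=0.1000 |theta_final|=16013/51450 (≈0.3112) -> increased

Answer: yes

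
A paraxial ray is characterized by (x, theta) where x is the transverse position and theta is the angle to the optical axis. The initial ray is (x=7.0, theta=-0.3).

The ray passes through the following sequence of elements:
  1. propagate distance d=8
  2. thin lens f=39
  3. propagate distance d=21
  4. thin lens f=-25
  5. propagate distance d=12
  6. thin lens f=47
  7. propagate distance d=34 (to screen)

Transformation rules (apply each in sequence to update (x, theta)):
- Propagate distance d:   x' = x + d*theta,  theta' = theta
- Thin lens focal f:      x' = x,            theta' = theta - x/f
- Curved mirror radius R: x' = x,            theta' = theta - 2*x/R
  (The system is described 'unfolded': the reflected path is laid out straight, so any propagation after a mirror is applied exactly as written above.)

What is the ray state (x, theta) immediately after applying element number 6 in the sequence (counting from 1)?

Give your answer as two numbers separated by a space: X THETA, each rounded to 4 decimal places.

Answer: -11.1972 -0.3468

Derivation:
Initial: x=7.0000 theta=-0.3000
After 1 (propagate distance d=8): x=4.6000 theta=-0.3000
After 2 (thin lens f=39): x=4.6000 theta=-163/390 (≈-0.4179)
After 3 (propagate distance d=21): x=-543/130 (≈-4.1769) theta=-163/390 (≈-0.4179)
After 4 (thin lens f=-25): x=-543/130 (≈-4.1769) theta=-2852/4875 (≈-0.5850)
After 5 (propagate distance d=12): x=-36391/3250 (≈-11.1972) theta=-2852/4875 (≈-0.5850)
After 6 (thin lens f=47): x=-36391/3250 (≈-11.1972) theta=-31783/91650 (≈-0.3468)
Rounded to 4 decimal places: x = -11.1972, theta = -0.3468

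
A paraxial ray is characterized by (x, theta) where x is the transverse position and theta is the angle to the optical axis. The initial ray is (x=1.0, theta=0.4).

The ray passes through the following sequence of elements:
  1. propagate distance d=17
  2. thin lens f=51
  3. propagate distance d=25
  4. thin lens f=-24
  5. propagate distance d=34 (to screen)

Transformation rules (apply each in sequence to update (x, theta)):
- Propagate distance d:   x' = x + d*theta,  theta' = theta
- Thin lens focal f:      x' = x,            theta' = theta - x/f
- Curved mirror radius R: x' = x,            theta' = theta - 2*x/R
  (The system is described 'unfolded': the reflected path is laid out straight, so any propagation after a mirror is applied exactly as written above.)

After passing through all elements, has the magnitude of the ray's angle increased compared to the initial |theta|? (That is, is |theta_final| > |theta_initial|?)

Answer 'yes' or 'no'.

Answer: yes

Derivation:
Initial: x=1.0000 theta=0.4000
After 1 (propagate distance d=17): x=7.8000 theta=0.4000
After 2 (thin lens f=51): x=7.8000 theta=21/85 (≈0.2471)
After 3 (propagate distance d=25): x=1188/85 (≈13.9765) theta=21/85 (≈0.2471)
After 4 (thin lens f=-24): x=1188/85 (≈13.9765) theta=141/170 (≈0.8294)
After 5 (propagate distance d=34 (to screen)): x=717/17 (≈42.1765) theta=141/170 (≈0.8294)
|theta_initial|=0.4000 |theta_final|=141/170 (≈0.8294) -> increased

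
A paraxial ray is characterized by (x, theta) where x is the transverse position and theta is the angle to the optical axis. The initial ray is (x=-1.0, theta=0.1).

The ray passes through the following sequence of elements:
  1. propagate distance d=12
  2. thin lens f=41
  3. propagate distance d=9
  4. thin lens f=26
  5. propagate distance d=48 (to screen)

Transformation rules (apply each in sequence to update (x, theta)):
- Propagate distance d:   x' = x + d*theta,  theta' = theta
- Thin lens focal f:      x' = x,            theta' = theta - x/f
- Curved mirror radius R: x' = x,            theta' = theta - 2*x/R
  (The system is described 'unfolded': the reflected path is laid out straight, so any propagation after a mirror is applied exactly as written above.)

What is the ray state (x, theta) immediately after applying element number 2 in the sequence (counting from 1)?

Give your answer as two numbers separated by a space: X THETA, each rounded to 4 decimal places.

Answer: 0.2000 0.0951

Derivation:
Initial: x=-1.0000 theta=0.1000
After 1 (propagate distance d=12): x=0.2000 theta=0.1000
After 2 (thin lens f=41): x=0.2000 theta=39/410 (≈0.0951)
Rounded to 4 decimal places: x = 0.2000, theta = 0.0951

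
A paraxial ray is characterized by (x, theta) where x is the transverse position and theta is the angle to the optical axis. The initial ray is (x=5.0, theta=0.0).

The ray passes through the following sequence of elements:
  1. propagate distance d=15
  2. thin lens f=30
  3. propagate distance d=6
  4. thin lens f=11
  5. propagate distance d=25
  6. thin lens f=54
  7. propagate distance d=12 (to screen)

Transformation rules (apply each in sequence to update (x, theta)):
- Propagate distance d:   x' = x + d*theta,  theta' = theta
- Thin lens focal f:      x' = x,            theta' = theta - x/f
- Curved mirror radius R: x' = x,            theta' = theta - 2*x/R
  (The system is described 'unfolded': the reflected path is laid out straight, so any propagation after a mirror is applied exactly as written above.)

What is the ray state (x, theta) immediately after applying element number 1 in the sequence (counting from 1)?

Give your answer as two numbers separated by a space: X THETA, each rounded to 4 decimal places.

Answer: 5.0000 0.0000

Derivation:
Initial: x=5.0000 theta=0.0000
After 1 (propagate distance d=15): x=5.0000 theta=0.0000
Rounded to 4 decimal places: x = 5.0000, theta = 0.0000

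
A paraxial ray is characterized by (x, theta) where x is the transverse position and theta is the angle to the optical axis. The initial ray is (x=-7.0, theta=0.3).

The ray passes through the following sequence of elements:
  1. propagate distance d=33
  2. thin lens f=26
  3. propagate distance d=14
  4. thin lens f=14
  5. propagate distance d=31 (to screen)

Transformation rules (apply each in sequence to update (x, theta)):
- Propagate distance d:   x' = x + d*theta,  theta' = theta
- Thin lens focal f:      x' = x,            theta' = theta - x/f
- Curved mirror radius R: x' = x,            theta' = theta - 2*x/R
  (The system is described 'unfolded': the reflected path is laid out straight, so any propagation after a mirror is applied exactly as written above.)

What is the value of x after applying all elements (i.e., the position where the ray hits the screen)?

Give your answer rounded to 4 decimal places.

Initial: x=-7.0000 theta=0.3000
After 1 (propagate distance d=33): x=2.9000 theta=0.3000
After 2 (thin lens f=26): x=2.9000 theta=49/260 (≈0.1885)
After 3 (propagate distance d=14): x=72/13 (≈5.5385) theta=49/260 (≈0.1885)
After 4 (thin lens f=14): x=72/13 (≈5.5385) theta=-29/140 (≈-0.2071)
After 5 (propagate distance d=31 (to screen)): x=-1607/1820 (≈-0.8830) theta=-29/140 (≈-0.2071)
Rounded to 4 decimal places: x = -0.8830

Answer: -0.8830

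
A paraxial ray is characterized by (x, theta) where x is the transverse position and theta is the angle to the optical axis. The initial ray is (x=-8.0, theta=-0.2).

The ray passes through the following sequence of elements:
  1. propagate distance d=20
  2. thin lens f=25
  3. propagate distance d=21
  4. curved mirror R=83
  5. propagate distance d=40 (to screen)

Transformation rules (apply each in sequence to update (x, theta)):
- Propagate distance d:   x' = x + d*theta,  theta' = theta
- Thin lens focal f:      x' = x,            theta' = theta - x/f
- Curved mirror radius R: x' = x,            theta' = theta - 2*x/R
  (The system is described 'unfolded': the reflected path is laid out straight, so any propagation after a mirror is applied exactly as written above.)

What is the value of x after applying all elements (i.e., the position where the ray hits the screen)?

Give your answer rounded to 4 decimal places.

Initial: x=-8.0000 theta=-0.2000
After 1 (propagate distance d=20): x=-12.0000 theta=-0.2000
After 2 (thin lens f=25): x=-12.0000 theta=0.2800
After 3 (propagate distance d=21): x=-6.1200 theta=0.2800
After 4 (curved mirror R=83): x=-6.1200 theta=887/2075 (≈0.4275)
After 5 (propagate distance d=40 (to screen)): x=22781/2075 (≈10.9788) theta=887/2075 (≈0.4275)
Rounded to 4 decimal places: x = 10.9788

Answer: 10.9788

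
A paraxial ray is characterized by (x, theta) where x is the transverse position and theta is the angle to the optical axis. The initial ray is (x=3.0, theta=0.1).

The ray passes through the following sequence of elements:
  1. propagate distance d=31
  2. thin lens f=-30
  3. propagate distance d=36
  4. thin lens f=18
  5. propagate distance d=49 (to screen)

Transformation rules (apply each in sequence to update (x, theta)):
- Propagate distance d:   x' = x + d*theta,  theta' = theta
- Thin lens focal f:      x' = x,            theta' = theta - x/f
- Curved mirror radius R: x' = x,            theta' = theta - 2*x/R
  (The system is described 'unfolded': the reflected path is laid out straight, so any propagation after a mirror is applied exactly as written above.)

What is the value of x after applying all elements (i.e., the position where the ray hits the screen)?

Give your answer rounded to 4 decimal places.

Initial: x=3.0000 theta=0.1000
After 1 (propagate distance d=31): x=6.1000 theta=0.1000
After 2 (thin lens f=-30): x=6.1000 theta=91/300 (≈0.3033)
After 3 (propagate distance d=36): x=17.0200 theta=91/300 (≈0.3033)
After 4 (thin lens f=18): x=17.0200 theta=-289/450 (≈-0.6422)
After 5 (propagate distance d=49 (to screen)): x=-3251/225 (≈-14.4489) theta=-289/450 (≈-0.6422)
Rounded to 4 decimal places: x = -14.4489

Answer: -14.4489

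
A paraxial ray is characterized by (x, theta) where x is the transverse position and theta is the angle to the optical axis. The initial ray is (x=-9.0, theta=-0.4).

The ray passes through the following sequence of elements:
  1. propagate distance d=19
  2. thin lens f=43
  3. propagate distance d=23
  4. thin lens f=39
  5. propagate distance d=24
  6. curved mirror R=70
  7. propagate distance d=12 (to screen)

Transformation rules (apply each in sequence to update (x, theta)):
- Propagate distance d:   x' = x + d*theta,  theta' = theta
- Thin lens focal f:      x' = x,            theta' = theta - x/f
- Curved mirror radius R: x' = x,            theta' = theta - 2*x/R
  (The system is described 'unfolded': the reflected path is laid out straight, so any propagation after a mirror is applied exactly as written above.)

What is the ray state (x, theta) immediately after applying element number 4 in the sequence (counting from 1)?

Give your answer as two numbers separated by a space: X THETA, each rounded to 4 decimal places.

Initial: x=-9.0000 theta=-0.4000
After 1 (propagate distance d=19): x=-16.6000 theta=-0.4000
After 2 (thin lens f=43): x=-16.6000 theta=-3/215 (≈-0.0140)
After 3 (propagate distance d=23): x=-3638/215 (≈-16.9209) theta=-3/215 (≈-0.0140)
After 4 (thin lens f=39): x=-3638/215 (≈-16.9209) theta=3521/8385 (≈0.4199)
Rounded to 4 decimal places: x = -16.9209, theta = 0.4199

Answer: -16.9209 0.4199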